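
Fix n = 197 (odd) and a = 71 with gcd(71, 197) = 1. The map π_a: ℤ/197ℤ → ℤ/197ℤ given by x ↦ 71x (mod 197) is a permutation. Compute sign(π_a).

Start at x=70: 70 → 45 → 43 → 98 → 63 → 139 → 19 → … (one orbit).
Decompose π into cycles: lengths [196, 1] (2 cycles, including the fixed point 0).
n − c = 197 − 2 = 195; sign = (−1)^195 = -1.

-1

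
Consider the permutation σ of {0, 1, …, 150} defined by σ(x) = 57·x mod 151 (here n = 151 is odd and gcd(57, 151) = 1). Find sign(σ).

-1

Trace 3: π^k(3) = [3, 20, 83, 50, 132, 125, 28] for k=0..6.
Cycle lengths of π_57 on ℤ/151ℤ: [50, 50, 50, 1]; 4 cycles in total.
sign(π) = (−1)^{n − #cycles} = (−1)^{151−4} = (−1)^147 = -1.
Check: (57/151) = -1 by Zolotarev.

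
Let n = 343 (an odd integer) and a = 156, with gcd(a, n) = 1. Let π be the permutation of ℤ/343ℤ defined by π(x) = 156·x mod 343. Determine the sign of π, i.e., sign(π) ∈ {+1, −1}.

Orbit of 127 under x↦156x: [127, 261, 242, 22, 2, 312, 309]… (length divides ord_343(156)).
Decompose π into cycles: lengths [147, 147, 21, 21, 3, 3, 1] (7 cycles, including the fixed point 0).
sign(π) = (−1)^{n − #cycles} = (−1)^{343−7} = (−1)^336 = +1.
(156|343)_J = +1 (Zolotarev's lemma cross-check).

+1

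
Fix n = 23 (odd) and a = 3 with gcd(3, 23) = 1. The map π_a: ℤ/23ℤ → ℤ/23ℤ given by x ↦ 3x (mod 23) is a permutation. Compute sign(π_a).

+1

Start at x=6: 6 → 18 → 8 → 1 → 3 → 9 → 4 → … (one orbit).
The orbit structure of x ↦ 3x mod 23: 3 orbits of sizes [11, 11, 1].
23 − 3 = 20 transpositions; sign(π) = (−1)^20 = +1.
Zolotarev: (3|23) = +1, matching the cycle-count sign.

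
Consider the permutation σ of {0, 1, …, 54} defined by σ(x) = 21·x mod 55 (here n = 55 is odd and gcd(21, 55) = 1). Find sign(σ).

Start at x=1: 1 → 21 → 1 (one orbit).
30 cycles of lengths [2, 2, 2, 2, 2, 2, 2, 2, 2, 2, 2, 2, 2, 2, 2, 2, 2, 2, 2, 2, 2, 2, 2, 2, 2, 1, 1, 1, 1, 1].
With 30 cycles on 55 points, sign = (−1)^{55−30} = -1.
(21|55)_J = -1 (Zolotarev's lemma cross-check).

-1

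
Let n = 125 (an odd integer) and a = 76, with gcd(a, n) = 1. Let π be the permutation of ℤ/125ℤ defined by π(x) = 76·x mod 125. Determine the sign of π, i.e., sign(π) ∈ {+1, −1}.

Start at x=26: 26 → 101 → 51 → 1 → 76 → 26 (one orbit).
Cycle lengths of π_76 on ℤ/125ℤ: [5, 5, 5, 5, 5, 5, 5, 5, 5, 5, 5, 5, 5, 5, 5, 5, 5, 5, 5, 5, 1, 1, 1, 1, 1, 1, 1, 1, 1, 1, 1, 1, 1, 1, 1, 1, 1, 1, 1, 1, 1, 1, 1, 1, 1]; 45 cycles in total.
45 cycles on 125: each ℓ→(−1)^(ℓ−1), product (−1)^80 = +1.

+1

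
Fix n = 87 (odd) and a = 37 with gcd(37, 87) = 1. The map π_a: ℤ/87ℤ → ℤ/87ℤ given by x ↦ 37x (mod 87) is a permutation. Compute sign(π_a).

-1

Orbit of 55 under x↦37x: [55, 34, 40, 1, 37, 64, 19]… (length divides ord_87(37)).
The orbit structure of x ↦ 37x mod 87: 6 orbits of sizes [28, 28, 28, 1, 1, 1].
With 6 cycles on 87 points, sign = (−1)^{87−6} = -1.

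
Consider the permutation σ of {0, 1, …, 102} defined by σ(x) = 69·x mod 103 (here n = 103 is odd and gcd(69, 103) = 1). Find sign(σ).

-1

Start at x=10: 10 → 72 → 24 → 8 → 37 → 81 → 27 → … (one orbit).
4 cycles of lengths [34, 34, 34, 1].
n − c = 103 − 4 = 99; sign = (−1)^99 = -1.
Via Zolotarev, sign(π_{69}) = (69|103) = -1.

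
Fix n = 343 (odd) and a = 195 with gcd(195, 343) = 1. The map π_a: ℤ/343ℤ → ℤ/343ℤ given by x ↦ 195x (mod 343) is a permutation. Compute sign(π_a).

-1

Trace 146: π^k(146) = [146, 1, 195, 295, 244, 246, 293] for k=0..6.
π_195 has 46 disjoint cycles with lengths [14, 14, 14, 14, 14, 14, 14, 14, 14, 14, 14, 14, 14, 14, 14, 14, 14, 14, 14, 14, 14, 2, 2, 2, 2, 2, 2, 2, 2, 2, 2, 2, 2, 2, 2, 2, 2, 2, 2, 2, 2, 2, 2, 2, 2, 1] on {0,…,342}.
Σ(ℓ_i−1) = 343−46 = 297; sign = (−1)^297 = -1.
The Jacobi symbol (195|343) = -1 (Zolotarev) agrees.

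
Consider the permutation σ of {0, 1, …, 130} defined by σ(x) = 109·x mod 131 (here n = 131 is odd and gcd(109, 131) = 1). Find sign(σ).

+1

Orbit of 38 under x↦109x: [38, 81, 52, 35, 16, 41, 15]… (length divides ord_131(109)).
Cycle type of π: 65×2 + 1; total 3 cycles.
With 3 cycles on 131 points, sign = (−1)^{131−3} = +1.
Check: (109/131) = +1 by Zolotarev.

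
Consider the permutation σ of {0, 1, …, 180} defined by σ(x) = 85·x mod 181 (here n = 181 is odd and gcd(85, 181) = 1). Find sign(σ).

Orbit of 159 under x↦85x: [159, 121, 149, 176, 118, 75, 40]… (length divides ord_181(85)).
π_85 has 2 disjoint cycles with lengths [180, 1] on {0,…,180}.
With 2 cycles on 181 points, sign = (−1)^{181−2} = -1.
The Jacobi symbol (85|181) = -1 (Zolotarev) agrees.

-1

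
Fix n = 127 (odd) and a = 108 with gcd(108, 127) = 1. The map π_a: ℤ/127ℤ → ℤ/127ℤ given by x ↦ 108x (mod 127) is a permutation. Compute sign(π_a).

Orbit of 20 under x↦108x: [20, 1, 108, 107, 126, 19]… (length divides ord_127(108)).
π_108 has 22 disjoint cycles with lengths [6, 6, 6, 6, 6, 6, 6, 6, 6, 6, 6, 6, 6, 6, 6, 6, 6, 6, 6, 6, 6, 1] on {0,…,126}.
sign(π) = (−1)^{n − #cycles} = (−1)^{127−22} = (−1)^105 = -1.
Zolotarev: (108|127) = -1, matching the cycle-count sign.

-1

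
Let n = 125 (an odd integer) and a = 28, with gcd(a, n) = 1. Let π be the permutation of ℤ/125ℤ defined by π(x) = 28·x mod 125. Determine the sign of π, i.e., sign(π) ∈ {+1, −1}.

-1

Start at x=94: 94 → 7 → 71 → 113 → 39 → 92 → 76 → … (one orbit).
The orbit structure of x ↦ 28x mod 125: 4 orbits of sizes [100, 20, 4, 1].
Σ(ℓ_i−1) = 125−4 = 121; sign = (−1)^121 = -1.
Zolotarev: (28|125) = -1, matching the cycle-count sign.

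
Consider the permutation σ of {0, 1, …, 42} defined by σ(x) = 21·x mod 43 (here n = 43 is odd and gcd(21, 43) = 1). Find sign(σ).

+1

Start at x=4: 4 → 41 → 1 → 21 → 11 → 16 → 35 → 4 (one orbit).
Cycle type of π: 7×6 + 1; total 7 cycles.
7 cycles on 43: each ℓ→(−1)^(ℓ−1), product (−1)^36 = +1.
Zolotarev: (21|43) = +1, matching the cycle-count sign.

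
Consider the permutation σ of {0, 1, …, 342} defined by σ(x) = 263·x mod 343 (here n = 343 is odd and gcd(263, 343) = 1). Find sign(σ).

Start at x=226: 226 → 99 → 312 → 79 → 197 → 18 → 275 → … (one orbit).
Decompose π into cycles: lengths [21, 21, 21, 21, 21, 21, 21, 21, 21, 21, 21, 21, 21, 21, 3, 3, 3, 3, 3, 3, 3, 3, 3, 3, 3, 3, 3, 3, 3, 3, 1] (31 cycles, including the fixed point 0).
n − c = 343 − 31 = 312; sign = (−1)^312 = +1.

+1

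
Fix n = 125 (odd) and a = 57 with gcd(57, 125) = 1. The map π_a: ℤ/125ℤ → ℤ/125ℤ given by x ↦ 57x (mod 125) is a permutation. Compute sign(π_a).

-1

Start at x=1: 1 → 57 → 124 → 68 → 1 (one orbit).
32 cycles of lengths [4, 4, 4, 4, 4, 4, 4, 4, 4, 4, 4, 4, 4, 4, 4, 4, 4, 4, 4, 4, 4, 4, 4, 4, 4, 4, 4, 4, 4, 4, 4, 1].
sign(π) = (−1)^{n − #cycles} = (−1)^{125−32} = (−1)^93 = -1.
Zolotarev: (57|125) = -1, matching the cycle-count sign.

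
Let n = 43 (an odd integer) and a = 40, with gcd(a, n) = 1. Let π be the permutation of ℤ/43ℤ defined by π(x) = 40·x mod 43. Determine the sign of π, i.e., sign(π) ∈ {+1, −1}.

Trace 4: π^k(4) = [4, 31, 36, 21, 23, 17, 35] for k=0..6.
3 cycles of lengths [21, 21, 1].
3 cycles on 43: each ℓ→(−1)^(ℓ−1), product (−1)^40 = +1.
Zolotarev: (40|43) = +1, matching the cycle-count sign.

+1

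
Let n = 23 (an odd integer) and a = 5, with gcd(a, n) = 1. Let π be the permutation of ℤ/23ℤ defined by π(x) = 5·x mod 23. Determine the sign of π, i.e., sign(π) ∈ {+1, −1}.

-1

Start at x=4: 4 → 20 → 8 → 17 → 16 → 11 → 9 → … (one orbit).
Cycle lengths of π_5 on ℤ/23ℤ: [22, 1]; 2 cycles in total.
Σ(ℓ_i−1) = 23−2 = 21; sign = (−1)^21 = -1.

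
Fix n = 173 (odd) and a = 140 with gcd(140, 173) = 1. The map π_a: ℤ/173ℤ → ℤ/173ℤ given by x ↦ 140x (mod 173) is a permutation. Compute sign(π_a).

+1

Orbit of 140 under x↦140x: [140, 51, 47, 6, 148, 133, 109]… (length divides ord_173(140)).
Cycle type of π: 43×4 + 1; total 5 cycles.
173 − 5 = 168 transpositions; sign(π) = (−1)^168 = +1.
Check: (140/173) = +1 by Zolotarev.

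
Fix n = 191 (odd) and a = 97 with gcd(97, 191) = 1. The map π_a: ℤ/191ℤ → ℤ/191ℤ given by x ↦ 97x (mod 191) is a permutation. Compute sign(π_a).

Start at x=135: 135 → 107 → 65 → 2 → 3 → 100 → 150 → … (one orbit).
Decompose π into cycles: lengths [95, 95, 1] (3 cycles, including the fixed point 0).
With 3 cycles on 191 points, sign = (−1)^{191−3} = +1.
(97|191)_J = +1 (Zolotarev's lemma cross-check).

+1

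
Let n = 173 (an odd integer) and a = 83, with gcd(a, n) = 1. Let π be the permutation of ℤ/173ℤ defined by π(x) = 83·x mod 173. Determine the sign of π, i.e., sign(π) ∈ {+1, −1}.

Trace 148: π^k(148) = [148, 1, 83, 142, 22, 96, 10] for k=0..6.
The orbit structure of x ↦ 83x mod 173: 5 orbits of sizes [43, 43, 43, 43, 1].
With 5 cycles on 173 points, sign = (−1)^{173−5} = +1.

+1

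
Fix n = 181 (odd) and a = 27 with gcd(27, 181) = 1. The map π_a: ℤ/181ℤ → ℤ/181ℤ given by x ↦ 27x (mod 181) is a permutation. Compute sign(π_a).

Orbit of 48 under x↦27x: [48, 29, 59, 145, 114, 1, 27]… (length divides ord_181(27)).
π_27 has 13 disjoint cycles with lengths [15, 15, 15, 15, 15, 15, 15, 15, 15, 15, 15, 15, 1] on {0,…,180}.
n − c = 181 − 13 = 168; sign = (−1)^168 = +1.

+1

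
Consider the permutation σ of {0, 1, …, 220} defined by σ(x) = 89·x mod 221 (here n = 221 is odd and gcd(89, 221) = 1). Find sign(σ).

-1

Orbit of 220 under x↦89x: [220, 132, 35, 21, 101, 149, 1]… (length divides ord_221(89)).
The orbit structure of x ↦ 89x mod 221: 22 orbits of sizes [12, 12, 12, 12, 12, 12, 12, 12, 12, 12, 12, 12, 12, 12, 12, 12, 12, 4, 4, 4, 4, 1].
Σ(ℓ_i−1) = 221−22 = 199; sign = (−1)^199 = -1.
The Jacobi symbol (89|221) = -1 (Zolotarev) agrees.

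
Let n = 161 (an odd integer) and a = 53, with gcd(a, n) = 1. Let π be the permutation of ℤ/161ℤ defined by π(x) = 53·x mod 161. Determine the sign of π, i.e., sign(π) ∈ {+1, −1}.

-1

Start at x=57: 57 → 123 → 79 → 1 → 53 → 72 → 113 → … (one orbit).
Cycle lengths of π_53 on ℤ/161ℤ: [66, 66, 22, 3, 3, 1]; 6 cycles in total.
Σ(ℓ_i−1) = 161−6 = 155; sign = (−1)^155 = -1.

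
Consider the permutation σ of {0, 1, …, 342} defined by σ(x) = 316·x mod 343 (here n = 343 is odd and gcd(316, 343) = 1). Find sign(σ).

+1

Start at x=127: 127 → 1 → 316 → 43 → 211 → 134 → 155 → … (one orbit).
The orbit structure of x ↦ 316x mod 343: 19 orbits of sizes [49, 49, 49, 49, 49, 49, 7, 7, 7, 7, 7, 7, 1, 1, 1, 1, 1, 1, 1].
343 − 19 = 324 transpositions; sign(π) = (−1)^324 = +1.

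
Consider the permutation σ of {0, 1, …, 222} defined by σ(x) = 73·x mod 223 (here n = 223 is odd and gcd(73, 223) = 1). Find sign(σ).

Orbit of 78 under x↦73x: [78, 119, 213, 162, 7, 65, 62]… (length divides ord_223(73)).
π_73 has 3 disjoint cycles with lengths [111, 111, 1] on {0,…,222}.
3 cycles on 223: each ℓ→(−1)^(ℓ−1), product (−1)^220 = +1.

+1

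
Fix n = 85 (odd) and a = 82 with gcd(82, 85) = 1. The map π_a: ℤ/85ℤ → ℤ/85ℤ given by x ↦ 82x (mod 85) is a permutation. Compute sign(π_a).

Start at x=59: 59 → 78 → 21 → 22 → 19 → 28 → 1 → … (one orbit).
Cycle type of π: 16×5 + 4 + 1; total 7 cycles.
sign(π) = (−1)^{n − #cycles} = (−1)^{85−7} = (−1)^78 = +1.
Zolotarev: (82|85) = +1, matching the cycle-count sign.

+1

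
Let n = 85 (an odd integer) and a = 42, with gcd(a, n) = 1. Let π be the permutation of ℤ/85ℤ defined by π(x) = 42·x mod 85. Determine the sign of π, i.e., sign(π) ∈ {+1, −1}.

Start at x=64: 64 → 53 → 16 → 77 → 4 → 83 → 1 → … (one orbit).
12 cycles of lengths [8, 8, 8, 8, 8, 8, 8, 8, 8, 8, 4, 1].
sign(π) = (−1)^{n − #cycles} = (−1)^{85−12} = (−1)^73 = -1.
(42|85)_J = -1 (Zolotarev's lemma cross-check).

-1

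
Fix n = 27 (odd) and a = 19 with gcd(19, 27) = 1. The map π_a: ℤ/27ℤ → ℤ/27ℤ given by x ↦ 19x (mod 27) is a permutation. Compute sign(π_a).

Start at x=10: 10 → 1 → 19 → 10 (one orbit).
Cycle lengths of π_19 on ℤ/27ℤ: [3, 3, 3, 3, 3, 3, 1, 1, 1, 1, 1, 1, 1, 1, 1]; 15 cycles in total.
With 15 cycles on 27 points, sign = (−1)^{27−15} = +1.
Check: (19/27) = +1 by Zolotarev.

+1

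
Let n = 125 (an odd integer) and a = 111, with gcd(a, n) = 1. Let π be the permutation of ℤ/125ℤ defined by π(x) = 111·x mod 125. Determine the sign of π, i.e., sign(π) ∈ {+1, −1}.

+1

Start at x=91: 91 → 101 → 86 → 46 → 106 → 16 → 26 → … (one orbit).
Decompose π into cycles: lengths [25, 25, 25, 25, 5, 5, 5, 5, 1, 1, 1, 1, 1] (13 cycles, including the fixed point 0).
With 13 cycles on 125 points, sign = (−1)^{125−13} = +1.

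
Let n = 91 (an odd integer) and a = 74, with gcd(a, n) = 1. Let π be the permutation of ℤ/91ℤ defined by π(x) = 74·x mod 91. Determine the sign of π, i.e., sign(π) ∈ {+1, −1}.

Orbit of 16 under x↦74x: [16, 1, 74]… (length divides ord_91(74)).
Decompose π into cycles: lengths [3, 3, 3, 3, 3, 3, 3, 3, 3, 3, 3, 3, 3, 3, 3, 3, 3, 3, 3, 3, 3, 3, 3, 3, 3, 3, 3, 3, 3, 3, 1] (31 cycles, including the fixed point 0).
91 − 31 = 60 transpositions; sign(π) = (−1)^60 = +1.
Check: (74/91) = +1 by Zolotarev.

+1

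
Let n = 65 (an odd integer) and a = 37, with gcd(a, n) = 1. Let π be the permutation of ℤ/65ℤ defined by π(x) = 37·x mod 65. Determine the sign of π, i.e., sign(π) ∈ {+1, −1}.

Start at x=16: 16 → 7 → 64 → 28 → 61 → 47 → 49 → … (one orbit).
Cycle type of π: 12×5 + 4 + 1; total 7 cycles.
sign(π) = (−1)^{n − #cycles} = (−1)^{65−7} = (−1)^58 = +1.

+1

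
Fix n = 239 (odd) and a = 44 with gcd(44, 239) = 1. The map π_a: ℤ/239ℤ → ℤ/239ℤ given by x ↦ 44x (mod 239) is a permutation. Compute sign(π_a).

+1

Start at x=1: 1 → 44 → 24 → 100 → 98 → 10 → 201 → 1 (one orbit).
Cycle lengths of π_44 on ℤ/239ℤ: [7, 7, 7, 7, 7, 7, 7, 7, 7, 7, 7, 7, 7, 7, 7, 7, 7, 7, 7, 7, 7, 7, 7, 7, 7, 7, 7, 7, 7, 7, 7, 7, 7, 7, 1]; 35 cycles in total.
Σ(ℓ_i−1) = 239−35 = 204; sign = (−1)^204 = +1.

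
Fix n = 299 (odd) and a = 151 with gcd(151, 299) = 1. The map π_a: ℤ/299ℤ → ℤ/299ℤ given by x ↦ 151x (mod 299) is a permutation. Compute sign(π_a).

Trace 118: π^k(118) = [118, 177, 116, 174, 261, 242, 64] for k=0..6.
Cycle type of π: 44×6 + 11×2 + 4×3 + 1; total 12 cycles.
With 12 cycles on 299 points, sign = (−1)^{299−12} = -1.

-1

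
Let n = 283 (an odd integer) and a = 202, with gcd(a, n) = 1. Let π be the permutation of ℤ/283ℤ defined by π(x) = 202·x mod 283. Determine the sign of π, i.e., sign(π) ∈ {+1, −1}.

Start at x=15: 15 → 200 → 214 → 212 → 91 → 270 → 204 → … (one orbit).
Cycle lengths of π_202 on ℤ/283ℤ: [282, 1]; 2 cycles in total.
283 − 2 = 281 transpositions; sign(π) = (−1)^281 = -1.

-1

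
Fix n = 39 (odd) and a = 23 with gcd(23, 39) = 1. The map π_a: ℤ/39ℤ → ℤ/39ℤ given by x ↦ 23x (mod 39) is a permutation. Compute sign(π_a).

-1

Start at x=22: 22 → 38 → 16 → 17 → 1 → 23 → 22 (one orbit).
π_23 has 8 disjoint cycles with lengths [6, 6, 6, 6, 6, 6, 2, 1] on {0,…,38}.
Σ(ℓ_i−1) = 39−8 = 31; sign = (−1)^31 = -1.
Zolotarev: (23|39) = -1, matching the cycle-count sign.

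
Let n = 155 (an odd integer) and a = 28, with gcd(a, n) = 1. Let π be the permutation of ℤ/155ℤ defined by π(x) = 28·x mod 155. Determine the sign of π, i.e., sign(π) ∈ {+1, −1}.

Start at x=131: 131 → 103 → 94 → 152 → 71 → 128 → 19 → … (one orbit).
The orbit structure of x ↦ 28x mod 155: 6 orbits of sizes [60, 60, 15, 15, 4, 1].
Σ(ℓ_i−1) = 155−6 = 149; sign = (−1)^149 = -1.

-1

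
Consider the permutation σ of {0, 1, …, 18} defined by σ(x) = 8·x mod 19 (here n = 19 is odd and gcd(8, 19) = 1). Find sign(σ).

-1

Start at x=1: 1 → 8 → 7 → 18 → 11 → 12 → 1 (one orbit).
Cycle type of π: 6×3 + 1; total 4 cycles.
n − c = 19 − 4 = 15; sign = (−1)^15 = -1.
The Jacobi symbol (8|19) = -1 (Zolotarev) agrees.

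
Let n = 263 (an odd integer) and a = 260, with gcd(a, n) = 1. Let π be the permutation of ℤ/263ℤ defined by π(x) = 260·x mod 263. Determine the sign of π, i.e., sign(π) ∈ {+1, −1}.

-1

Start at x=178: 178 → 255 → 24 → 191 → 216 → 141 → 103 → … (one orbit).
Cycle type of π: 262 + 1; total 2 cycles.
With 2 cycles on 263 points, sign = (−1)^{263−2} = -1.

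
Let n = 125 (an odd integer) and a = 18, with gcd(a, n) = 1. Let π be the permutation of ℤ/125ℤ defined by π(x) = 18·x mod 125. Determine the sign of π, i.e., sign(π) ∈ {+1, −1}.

Orbit of 26 under x↦18x: [26, 93, 49, 7, 1, 18, 74]… (length divides ord_125(18)).
Cycle type of π: 20×5 + 4×6 + 1; total 12 cycles.
Σ(ℓ_i−1) = 125−12 = 113; sign = (−1)^113 = -1.

-1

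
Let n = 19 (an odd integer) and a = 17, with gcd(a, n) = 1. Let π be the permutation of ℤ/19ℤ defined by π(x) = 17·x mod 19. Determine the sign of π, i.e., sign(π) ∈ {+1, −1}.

+1

Orbit of 11 under x↦17x: [11, 16, 6, 7, 5, 9, 1]… (length divides ord_19(17)).
The orbit structure of x ↦ 17x mod 19: 3 orbits of sizes [9, 9, 1].
19 − 3 = 16 transpositions; sign(π) = (−1)^16 = +1.
Zolotarev: (17|19) = +1, matching the cycle-count sign.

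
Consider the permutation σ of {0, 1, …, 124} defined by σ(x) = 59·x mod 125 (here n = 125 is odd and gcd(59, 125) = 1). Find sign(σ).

Orbit of 19 under x↦59x: [19, 121, 14, 76, 109, 56, 54]… (length divides ord_125(59)).
Cycle lengths of π_59 on ℤ/125ℤ: [50, 50, 10, 10, 2, 2, 1]; 7 cycles in total.
n − c = 125 − 7 = 118; sign = (−1)^118 = +1.

+1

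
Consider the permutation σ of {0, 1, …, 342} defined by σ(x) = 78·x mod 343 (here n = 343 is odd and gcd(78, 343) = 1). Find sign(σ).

Orbit of 113 under x↦78x: [113, 239, 120, 99, 176, 8, 281]… (length divides ord_343(78)).
Cycle type of π: 49×6 + 7×6 + 1×7; total 19 cycles.
19 cycles on 343: each ℓ→(−1)^(ℓ−1), product (−1)^324 = +1.

+1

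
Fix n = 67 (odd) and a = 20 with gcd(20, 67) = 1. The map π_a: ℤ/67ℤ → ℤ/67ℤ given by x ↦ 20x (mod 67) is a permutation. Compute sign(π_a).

-1

Trace 14: π^k(14) = [14, 12, 39, 43, 56, 48, 22] for k=0..6.
Decompose π into cycles: lengths [66, 1] (2 cycles, including the fixed point 0).
sign(π) = (−1)^{n − #cycles} = (−1)^{67−2} = (−1)^65 = -1.
The Jacobi symbol (20|67) = -1 (Zolotarev) agrees.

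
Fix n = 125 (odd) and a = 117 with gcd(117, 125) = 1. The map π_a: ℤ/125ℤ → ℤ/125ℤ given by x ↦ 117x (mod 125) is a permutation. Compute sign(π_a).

Start at x=87: 87 → 54 → 68 → 81 → 102 → 59 → 28 → … (one orbit).
Decompose π into cycles: lengths [100, 20, 4, 1] (4 cycles, including the fixed point 0).
4 cycles on 125: each ℓ→(−1)^(ℓ−1), product (−1)^121 = -1.

-1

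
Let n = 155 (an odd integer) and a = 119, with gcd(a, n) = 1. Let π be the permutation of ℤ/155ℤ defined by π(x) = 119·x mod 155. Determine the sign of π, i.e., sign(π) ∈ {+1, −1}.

Start at x=119: 119 → 56 → 154 → 36 → 99 → 1 → 119 (one orbit).
Decompose π into cycles: lengths [6, 6, 6, 6, 6, 6, 6, 6, 6, 6, 6, 6, 6, 6, 6, 6, 6, 6, 6, 6, 6, 6, 6, 6, 6, 2, 2, 1] (28 cycles, including the fixed point 0).
155 − 28 = 127 transpositions; sign(π) = (−1)^127 = -1.
Zolotarev: (119|155) = -1, matching the cycle-count sign.

-1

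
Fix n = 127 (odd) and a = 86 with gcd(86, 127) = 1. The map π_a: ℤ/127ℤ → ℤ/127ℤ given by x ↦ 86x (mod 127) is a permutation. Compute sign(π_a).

-1

Start at x=67: 67 → 47 → 105 → 13 → 102 → 9 → 12 → … (one orbit).
Cycle type of π: 126 + 1; total 2 cycles.
127 − 2 = 125 transpositions; sign(π) = (−1)^125 = -1.
(86|127)_J = -1 (Zolotarev's lemma cross-check).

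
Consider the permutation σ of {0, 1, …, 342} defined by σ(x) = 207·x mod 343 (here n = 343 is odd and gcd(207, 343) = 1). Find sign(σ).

+1

Orbit of 205 under x↦207x: [205, 246, 158, 121, 8, 284, 135]… (length divides ord_343(207)).
π_207 has 7 disjoint cycles with lengths [147, 147, 21, 21, 3, 3, 1] on {0,…,342}.
n − c = 343 − 7 = 336; sign = (−1)^336 = +1.
Via Zolotarev, sign(π_{207}) = (207|343) = +1.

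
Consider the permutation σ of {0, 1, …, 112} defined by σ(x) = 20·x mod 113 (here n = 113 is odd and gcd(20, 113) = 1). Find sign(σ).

Trace 48: π^k(48) = [48, 56, 103, 26, 68, 4, 80] for k=0..6.
Cycle lengths of π_20 on ℤ/113ℤ: [112, 1]; 2 cycles in total.
With 2 cycles on 113 points, sign = (−1)^{113−2} = -1.

-1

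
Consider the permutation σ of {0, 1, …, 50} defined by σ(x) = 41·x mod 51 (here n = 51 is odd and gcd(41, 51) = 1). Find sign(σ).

Orbit of 25 under x↦41x: [25, 5, 1, 41, 49, 20, 4]… (length divides ord_51(41)).
5 cycles of lengths [16, 16, 16, 2, 1].
5 cycles on 51: each ℓ→(−1)^(ℓ−1), product (−1)^46 = +1.

+1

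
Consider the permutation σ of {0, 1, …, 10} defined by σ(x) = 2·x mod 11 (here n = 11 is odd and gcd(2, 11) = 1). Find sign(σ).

-1

Start at x=8: 8 → 5 → 10 → 9 → 7 → 3 → 6 → … (one orbit).
Cycle lengths of π_2 on ℤ/11ℤ: [10, 1]; 2 cycles in total.
n − c = 11 − 2 = 9; sign = (−1)^9 = -1.
Check: (2/11) = -1 by Zolotarev.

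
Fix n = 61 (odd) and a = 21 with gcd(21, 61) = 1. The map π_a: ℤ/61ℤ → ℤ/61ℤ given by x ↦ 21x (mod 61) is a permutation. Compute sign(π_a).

Start at x=40: 40 → 47 → 11 → 48 → 32 → 1 → 21 → … (one orbit).
The orbit structure of x ↦ 21x mod 61: 6 orbits of sizes [12, 12, 12, 12, 12, 1].
n − c = 61 − 6 = 55; sign = (−1)^55 = -1.
Via Zolotarev, sign(π_{21}) = (21|61) = -1.

-1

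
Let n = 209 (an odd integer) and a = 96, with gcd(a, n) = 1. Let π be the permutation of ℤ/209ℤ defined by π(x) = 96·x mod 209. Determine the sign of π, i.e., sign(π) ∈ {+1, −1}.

Trace 1: π^k(1) = [1, 96, 20, 39, 191, 153, 58] for k=0..6.
The orbit structure of x ↦ 96x mod 209: 38 orbits of sizes [10, 10, 10, 10, 10, 10, 10, 10, 10, 10, 10, 10, 10, 10, 10, 10, 10, 10, 10, 1, 1, 1, 1, 1, 1, 1, 1, 1, 1, 1, 1, 1, 1, 1, 1, 1, 1, 1].
Σ(ℓ_i−1) = 209−38 = 171; sign = (−1)^171 = -1.
Via Zolotarev, sign(π_{96}) = (96|209) = -1.

-1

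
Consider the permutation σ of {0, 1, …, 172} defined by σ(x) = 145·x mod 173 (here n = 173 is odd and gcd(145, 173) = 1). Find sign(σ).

Orbit of 32 under x↦145x: [32, 142, 3, 89, 103, 57, 134]… (length divides ord_173(145)).
π_145 has 2 disjoint cycles with lengths [172, 1] on {0,…,172}.
173 − 2 = 171 transpositions; sign(π) = (−1)^171 = -1.
The Jacobi symbol (145|173) = -1 (Zolotarev) agrees.

-1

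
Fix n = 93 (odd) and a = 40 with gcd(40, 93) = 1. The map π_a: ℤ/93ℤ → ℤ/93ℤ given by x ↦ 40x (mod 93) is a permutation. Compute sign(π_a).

Trace 49: π^k(49) = [49, 7, 1, 40, 19, 16, 82] for k=0..6.
Cycle lengths of π_40 on ℤ/93ℤ: [15, 15, 15, 15, 15, 15, 1, 1, 1]; 9 cycles in total.
n − c = 93 − 9 = 84; sign = (−1)^84 = +1.
Via Zolotarev, sign(π_{40}) = (40|93) = +1.

+1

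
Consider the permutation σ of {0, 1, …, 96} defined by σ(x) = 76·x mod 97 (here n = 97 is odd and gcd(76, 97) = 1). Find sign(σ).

-1

Trace 72: π^k(72) = [72, 40, 33, 83, 3, 34, 62] for k=0..6.
2 cycles of lengths [96, 1].
Σ(ℓ_i−1) = 97−2 = 95; sign = (−1)^95 = -1.
Check: (76/97) = -1 by Zolotarev.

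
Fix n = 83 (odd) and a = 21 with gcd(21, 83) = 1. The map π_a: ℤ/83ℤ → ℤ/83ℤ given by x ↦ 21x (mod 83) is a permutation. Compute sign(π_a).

+1

Trace 77: π^k(77) = [77, 40, 10, 44, 11, 65, 37] for k=0..6.
π_21 has 3 disjoint cycles with lengths [41, 41, 1] on {0,…,82}.
Σ(ℓ_i−1) = 83−3 = 80; sign = (−1)^80 = +1.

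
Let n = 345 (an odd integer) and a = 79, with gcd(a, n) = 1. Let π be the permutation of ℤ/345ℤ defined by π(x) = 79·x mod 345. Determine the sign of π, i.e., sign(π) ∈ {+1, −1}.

Orbit of 319 under x↦79x: [319, 16, 229, 151, 199, 196, 304]… (length divides ord_345(79)).
π_79 has 24 disjoint cycles with lengths [22, 22, 22, 22, 22, 22, 22, 22, 22, 22, 22, 22, 22, 22, 22, 2, 2, 2, 2, 2, 2, 1, 1, 1] on {0,…,344}.
sign(π) = (−1)^{n − #cycles} = (−1)^{345−24} = (−1)^321 = -1.
Zolotarev: (79|345) = -1, matching the cycle-count sign.

-1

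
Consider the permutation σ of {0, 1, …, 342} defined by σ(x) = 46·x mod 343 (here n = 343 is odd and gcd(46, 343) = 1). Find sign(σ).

+1

Orbit of 121 under x↦46x: [121, 78, 158, 65, 246, 340, 205]… (length divides ord_343(46)).
7 cycles of lengths [147, 147, 21, 21, 3, 3, 1].
With 7 cycles on 343 points, sign = (−1)^{343−7} = +1.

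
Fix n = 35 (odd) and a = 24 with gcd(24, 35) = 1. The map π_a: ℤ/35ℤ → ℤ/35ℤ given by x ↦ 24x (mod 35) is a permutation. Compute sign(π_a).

Start at x=1: 1 → 24 → 16 → 34 → 11 → 19 → 1 (one orbit).
Cycle lengths of π_24 on ℤ/35ℤ: [6, 6, 6, 6, 6, 2, 2, 1]; 8 cycles in total.
sign(π) = (−1)^{n − #cycles} = (−1)^{35−8} = (−1)^27 = -1.

-1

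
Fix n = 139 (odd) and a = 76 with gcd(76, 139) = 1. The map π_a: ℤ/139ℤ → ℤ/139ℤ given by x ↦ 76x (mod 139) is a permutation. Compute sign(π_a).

Orbit of 36 under x↦76x: [36, 95, 131, 87, 79, 27, 106]… (length divides ord_139(76)).
Cycle type of π: 46×3 + 1; total 4 cycles.
sign(π) = (−1)^{n − #cycles} = (−1)^{139−4} = (−1)^135 = -1.
(76|139)_J = -1 (Zolotarev's lemma cross-check).

-1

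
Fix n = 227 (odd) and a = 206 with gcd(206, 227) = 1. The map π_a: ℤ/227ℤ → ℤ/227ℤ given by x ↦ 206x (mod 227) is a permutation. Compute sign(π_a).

-1

Start at x=71: 71 → 98 → 212 → 88 → 195 → 218 → 189 → … (one orbit).
Cycle lengths of π_206 on ℤ/227ℤ: [226, 1]; 2 cycles in total.
sign(π) = (−1)^{n − #cycles} = (−1)^{227−2} = (−1)^225 = -1.
(206|227)_J = -1 (Zolotarev's lemma cross-check).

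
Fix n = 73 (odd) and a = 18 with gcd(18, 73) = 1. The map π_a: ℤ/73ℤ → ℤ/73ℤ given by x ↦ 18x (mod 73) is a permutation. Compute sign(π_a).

+1

Start at x=18: 18 → 32 → 65 → 2 → 36 → 64 → 57 → … (one orbit).
5 cycles of lengths [18, 18, 18, 18, 1].
n − c = 73 − 5 = 68; sign = (−1)^68 = +1.
Zolotarev: (18|73) = +1, matching the cycle-count sign.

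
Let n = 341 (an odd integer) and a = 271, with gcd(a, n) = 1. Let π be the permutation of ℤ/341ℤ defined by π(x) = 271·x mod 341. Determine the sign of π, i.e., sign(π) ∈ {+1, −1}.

Orbit of 70 under x↦271x: [70, 215, 295, 151, 1, 271, 126]… (length divides ord_341(271)).
Cycle type of π: 10×34 + 1; total 35 cycles.
35 cycles on 341: each ℓ→(−1)^(ℓ−1), product (−1)^306 = +1.

+1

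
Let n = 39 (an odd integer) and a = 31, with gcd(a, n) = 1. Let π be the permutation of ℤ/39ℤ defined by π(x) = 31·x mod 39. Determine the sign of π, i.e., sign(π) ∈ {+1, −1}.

-1

Start at x=25: 25 → 34 → 1 → 31 → 25 (one orbit).
Cycle lengths of π_31 on ℤ/39ℤ: [4, 4, 4, 4, 4, 4, 4, 4, 4, 1, 1, 1]; 12 cycles in total.
12 cycles on 39: each ℓ→(−1)^(ℓ−1), product (−1)^27 = -1.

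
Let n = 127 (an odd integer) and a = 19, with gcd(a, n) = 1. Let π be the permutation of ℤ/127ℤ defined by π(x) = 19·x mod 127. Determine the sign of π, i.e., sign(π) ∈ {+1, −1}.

Start at x=19: 19 → 107 → 1 → 19 (one orbit).
Cycle lengths of π_19 on ℤ/127ℤ: [3, 3, 3, 3, 3, 3, 3, 3, 3, 3, 3, 3, 3, 3, 3, 3, 3, 3, 3, 3, 3, 3, 3, 3, 3, 3, 3, 3, 3, 3, 3, 3, 3, 3, 3, 3, 3, 3, 3, 3, 3, 3, 1]; 43 cycles in total.
43 cycles on 127: each ℓ→(−1)^(ℓ−1), product (−1)^84 = +1.
Via Zolotarev, sign(π_{19}) = (19|127) = +1.

+1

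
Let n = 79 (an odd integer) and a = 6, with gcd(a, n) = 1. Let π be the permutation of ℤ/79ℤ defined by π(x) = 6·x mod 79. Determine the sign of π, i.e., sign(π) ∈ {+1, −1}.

Start at x=45: 45 → 33 → 40 → 3 → 18 → 29 → 16 → … (one orbit).
Decompose π into cycles: lengths [78, 1] (2 cycles, including the fixed point 0).
sign(π) = (−1)^{n − #cycles} = (−1)^{79−2} = (−1)^77 = -1.
(6|79)_J = -1 (Zolotarev's lemma cross-check).

-1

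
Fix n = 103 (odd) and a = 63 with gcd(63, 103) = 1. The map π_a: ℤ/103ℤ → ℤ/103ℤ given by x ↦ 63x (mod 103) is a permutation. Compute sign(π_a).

Start at x=23: 23 → 7 → 29 → 76 → 50 → 60 → 72 → … (one orbit).
Cycle lengths of π_63 on ℤ/103ℤ: [51, 51, 1]; 3 cycles in total.
sign(π) = (−1)^{n − #cycles} = (−1)^{103−3} = (−1)^100 = +1.
Check: (63/103) = +1 by Zolotarev.

+1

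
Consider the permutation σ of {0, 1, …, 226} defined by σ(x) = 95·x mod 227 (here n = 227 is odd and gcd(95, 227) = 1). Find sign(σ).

-1

Orbit of 177 under x↦95x: [177, 17, 26, 200, 159, 123, 108]… (length divides ord_227(95)).
Decompose π into cycles: lengths [226, 1] (2 cycles, including the fixed point 0).
sign(π) = (−1)^{n − #cycles} = (−1)^{227−2} = (−1)^225 = -1.
Check: (95/227) = -1 by Zolotarev.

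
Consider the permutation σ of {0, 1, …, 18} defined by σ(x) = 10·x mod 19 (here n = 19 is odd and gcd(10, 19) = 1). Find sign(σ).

Trace 10: π^k(10) = [10, 5, 12, 6, 3, 11, 15] for k=0..6.
The orbit structure of x ↦ 10x mod 19: 2 orbits of sizes [18, 1].
n − c = 19 − 2 = 17; sign = (−1)^17 = -1.

-1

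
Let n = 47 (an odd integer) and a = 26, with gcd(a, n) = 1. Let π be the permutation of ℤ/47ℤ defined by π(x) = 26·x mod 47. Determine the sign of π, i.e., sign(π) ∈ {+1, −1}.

-1

Start at x=3: 3 → 31 → 7 → 41 → 32 → 33 → 12 → … (one orbit).
Cycle lengths of π_26 on ℤ/47ℤ: [46, 1]; 2 cycles in total.
n − c = 47 − 2 = 45; sign = (−1)^45 = -1.
Check: (26/47) = -1 by Zolotarev.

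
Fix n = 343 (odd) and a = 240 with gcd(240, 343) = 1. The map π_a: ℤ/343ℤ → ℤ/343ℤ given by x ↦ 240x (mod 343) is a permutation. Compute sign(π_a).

Start at x=39: 39 → 99 → 93 → 25 → 169 → 86 → 60 → … (one orbit).
Cycle type of π: 147×2 + 21×2 + 3×2 + 1; total 7 cycles.
7 cycles on 343: each ℓ→(−1)^(ℓ−1), product (−1)^336 = +1.

+1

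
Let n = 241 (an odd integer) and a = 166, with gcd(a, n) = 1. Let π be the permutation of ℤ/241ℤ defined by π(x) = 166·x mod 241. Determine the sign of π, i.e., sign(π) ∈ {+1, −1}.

Orbit of 10 under x↦166x: [10, 214, 97, 196, 1, 166, 82]… (length divides ord_241(166)).
π_166 has 3 disjoint cycles with lengths [120, 120, 1] on {0,…,240}.
n − c = 241 − 3 = 238; sign = (−1)^238 = +1.
Via Zolotarev, sign(π_{166}) = (166|241) = +1.

+1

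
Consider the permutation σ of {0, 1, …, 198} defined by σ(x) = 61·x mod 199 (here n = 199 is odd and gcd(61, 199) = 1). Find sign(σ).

+1

Start at x=188: 188 → 125 → 63 → 62 → 1 → 61 → 139 → … (one orbit).
π_61 has 19 disjoint cycles with lengths [11, 11, 11, 11, 11, 11, 11, 11, 11, 11, 11, 11, 11, 11, 11, 11, 11, 11, 1] on {0,…,198}.
Σ(ℓ_i−1) = 199−19 = 180; sign = (−1)^180 = +1.
Check: (61/199) = +1 by Zolotarev.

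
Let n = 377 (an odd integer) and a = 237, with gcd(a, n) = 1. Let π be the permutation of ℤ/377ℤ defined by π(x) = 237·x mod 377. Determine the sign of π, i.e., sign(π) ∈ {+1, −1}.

Start at x=42: 42 → 152 → 209 → 146 → 295 → 170 → 328 → … (one orbit).
Decompose π into cycles: lengths [42, 42, 42, 42, 42, 42, 42, 42, 14, 14, 3, 3, 3, 3, 1] (15 cycles, including the fixed point 0).
15 cycles on 377: each ℓ→(−1)^(ℓ−1), product (−1)^362 = +1.

+1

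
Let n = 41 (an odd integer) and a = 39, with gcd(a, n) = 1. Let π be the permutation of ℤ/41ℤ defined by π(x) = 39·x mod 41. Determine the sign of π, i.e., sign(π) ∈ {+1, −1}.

Trace 9: π^k(9) = [9, 23, 36, 10, 21, 40, 2] for k=0..6.
3 cycles of lengths [20, 20, 1].
sign(π) = (−1)^{n − #cycles} = (−1)^{41−3} = (−1)^38 = +1.
Zolotarev: (39|41) = +1, matching the cycle-count sign.

+1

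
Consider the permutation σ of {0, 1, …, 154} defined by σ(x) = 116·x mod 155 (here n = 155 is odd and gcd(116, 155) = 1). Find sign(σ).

Orbit of 126 under x↦116x: [126, 46, 66, 61, 101, 91, 16]… (length divides ord_155(116)).
The orbit structure of x ↦ 116x mod 155: 20 orbits of sizes [10, 10, 10, 10, 10, 10, 10, 10, 10, 10, 10, 10, 10, 10, 10, 1, 1, 1, 1, 1].
155 − 20 = 135 transpositions; sign(π) = (−1)^135 = -1.
Zolotarev: (116|155) = -1, matching the cycle-count sign.

-1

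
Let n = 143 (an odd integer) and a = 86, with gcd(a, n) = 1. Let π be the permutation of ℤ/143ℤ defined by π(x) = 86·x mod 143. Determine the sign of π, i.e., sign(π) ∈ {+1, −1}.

-1

Start at x=122: 122 → 53 → 125 → 25 → 5 → 1 → 86 → … (one orbit).
π_86 has 12 disjoint cycles with lengths [20, 20, 20, 20, 20, 20, 5, 5, 4, 4, 4, 1] on {0,…,142}.
143 − 12 = 131 transpositions; sign(π) = (−1)^131 = -1.
Via Zolotarev, sign(π_{86}) = (86|143) = -1.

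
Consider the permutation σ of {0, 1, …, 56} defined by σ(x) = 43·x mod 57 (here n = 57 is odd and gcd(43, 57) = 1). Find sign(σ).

Start at x=16: 16 → 4 → 1 → 43 → 25 → 49 → 55 → … (one orbit).
9 cycles of lengths [9, 9, 9, 9, 9, 9, 1, 1, 1].
With 9 cycles on 57 points, sign = (−1)^{57−9} = +1.

+1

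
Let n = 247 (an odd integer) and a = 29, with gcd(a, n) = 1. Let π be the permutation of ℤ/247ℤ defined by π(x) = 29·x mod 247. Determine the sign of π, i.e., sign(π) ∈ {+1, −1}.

-1

Trace 120: π^k(120) = [120, 22, 144, 224, 74, 170, 237] for k=0..6.
Cycle type of π: 18×13 + 3×4 + 1; total 18 cycles.
Σ(ℓ_i−1) = 247−18 = 229; sign = (−1)^229 = -1.
Check: (29/247) = -1 by Zolotarev.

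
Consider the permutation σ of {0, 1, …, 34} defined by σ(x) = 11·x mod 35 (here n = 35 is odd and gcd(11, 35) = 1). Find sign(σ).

+1

Orbit of 16 under x↦11x: [16, 1, 11]… (length divides ord_35(11)).
Cycle type of π: 3×10 + 1×5; total 15 cycles.
15 cycles on 35: each ℓ→(−1)^(ℓ−1), product (−1)^20 = +1.
Zolotarev: (11|35) = +1, matching the cycle-count sign.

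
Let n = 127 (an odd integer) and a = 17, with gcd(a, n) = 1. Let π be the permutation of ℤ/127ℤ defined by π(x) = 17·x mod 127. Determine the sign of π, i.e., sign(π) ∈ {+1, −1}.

+1

Start at x=32: 32 → 36 → 104 → 117 → 84 → 31 → 19 → … (one orbit).
Decompose π into cycles: lengths [63, 63, 1] (3 cycles, including the fixed point 0).
With 3 cycles on 127 points, sign = (−1)^{127−3} = +1.
(17|127)_J = +1 (Zolotarev's lemma cross-check).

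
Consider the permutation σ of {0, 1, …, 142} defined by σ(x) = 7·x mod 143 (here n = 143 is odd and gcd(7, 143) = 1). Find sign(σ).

Orbit of 3 under x↦7x: [3, 21, 4, 28, 53, 85, 23]… (length divides ord_143(7)).
Decompose π into cycles: lengths [60, 60, 12, 10, 1] (5 cycles, including the fixed point 0).
With 5 cycles on 143 points, sign = (−1)^{143−5} = +1.

+1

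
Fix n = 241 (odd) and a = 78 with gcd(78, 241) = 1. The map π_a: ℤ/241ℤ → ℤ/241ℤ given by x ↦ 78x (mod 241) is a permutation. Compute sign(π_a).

-1

Trace 64: π^k(64) = [64, 172, 161, 26, 100, 88, 116] for k=0..6.
2 cycles of lengths [240, 1].
2 cycles on 241: each ℓ→(−1)^(ℓ−1), product (−1)^239 = -1.
(78|241)_J = -1 (Zolotarev's lemma cross-check).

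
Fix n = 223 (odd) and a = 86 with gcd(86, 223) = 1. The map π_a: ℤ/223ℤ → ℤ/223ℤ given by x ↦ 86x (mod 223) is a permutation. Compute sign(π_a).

Orbit of 201 under x↦86x: [201, 115, 78, 18, 210, 220, 188]… (length divides ord_223(86)).
Cycle type of π: 111×2 + 1; total 3 cycles.
n − c = 223 − 3 = 220; sign = (−1)^220 = +1.
Zolotarev: (86|223) = +1, matching the cycle-count sign.

+1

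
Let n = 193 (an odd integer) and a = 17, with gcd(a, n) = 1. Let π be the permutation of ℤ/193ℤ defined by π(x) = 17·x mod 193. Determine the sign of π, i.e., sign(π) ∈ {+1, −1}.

-1

Orbit of 80 under x↦17x: [80, 9, 153, 92, 20, 147, 183]… (length divides ord_193(17)).
π_17 has 2 disjoint cycles with lengths [192, 1] on {0,…,192}.
n − c = 193 − 2 = 191; sign = (−1)^191 = -1.
The Jacobi symbol (17|193) = -1 (Zolotarev) agrees.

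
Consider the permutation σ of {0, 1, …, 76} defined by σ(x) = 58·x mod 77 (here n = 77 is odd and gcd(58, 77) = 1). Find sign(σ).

Trace 9: π^k(9) = [9, 60, 15, 23, 25, 64, 16] for k=0..6.
9 cycles of lengths [15, 15, 15, 15, 5, 5, 3, 3, 1].
sign(π) = (−1)^{n − #cycles} = (−1)^{77−9} = (−1)^68 = +1.
The Jacobi symbol (58|77) = +1 (Zolotarev) agrees.

+1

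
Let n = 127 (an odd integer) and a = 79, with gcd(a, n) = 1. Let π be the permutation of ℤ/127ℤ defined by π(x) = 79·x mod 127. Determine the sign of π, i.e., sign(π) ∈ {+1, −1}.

Orbit of 11 under x↦79x: [11, 107, 71, 21, 8, 124, 17]… (length divides ord_127(79)).
Cycle type of π: 63×2 + 1; total 3 cycles.
3 cycles on 127: each ℓ→(−1)^(ℓ−1), product (−1)^124 = +1.

+1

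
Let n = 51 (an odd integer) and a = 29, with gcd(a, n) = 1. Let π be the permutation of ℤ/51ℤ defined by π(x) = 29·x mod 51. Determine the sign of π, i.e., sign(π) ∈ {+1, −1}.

Orbit of 19 under x↦29x: [19, 41, 16, 5, 43, 23, 4]… (length divides ord_51(29)).
5 cycles of lengths [16, 16, 16, 2, 1].
sign(π) = (−1)^{n − #cycles} = (−1)^{51−5} = (−1)^46 = +1.

+1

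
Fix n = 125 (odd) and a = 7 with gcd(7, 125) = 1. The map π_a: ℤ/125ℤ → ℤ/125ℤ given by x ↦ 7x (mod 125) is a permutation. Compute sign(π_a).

-1

Orbit of 99 under x↦7x: [99, 68, 101, 82, 74, 18, 1]… (length divides ord_125(7)).
π_7 has 12 disjoint cycles with lengths [20, 20, 20, 20, 20, 4, 4, 4, 4, 4, 4, 1] on {0,…,124}.
Σ(ℓ_i−1) = 125−12 = 113; sign = (−1)^113 = -1.
Zolotarev: (7|125) = -1, matching the cycle-count sign.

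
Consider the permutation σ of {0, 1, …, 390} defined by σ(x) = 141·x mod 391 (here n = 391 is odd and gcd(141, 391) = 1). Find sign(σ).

-1

Trace 335: π^k(335) = [335, 315, 232, 259, 156, 100, 24] for k=0..6.
π_141 has 6 disjoint cycles with lengths [176, 176, 16, 11, 11, 1] on {0,…,390}.
sign(π) = (−1)^{n − #cycles} = (−1)^{391−6} = (−1)^385 = -1.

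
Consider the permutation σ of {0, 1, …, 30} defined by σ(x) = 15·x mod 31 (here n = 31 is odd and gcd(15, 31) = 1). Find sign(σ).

Start at x=30: 30 → 16 → 23 → 4 → 29 → 1 → 15 → … (one orbit).
Cycle lengths of π_15 on ℤ/31ℤ: [10, 10, 10, 1]; 4 cycles in total.
4 cycles on 31: each ℓ→(−1)^(ℓ−1), product (−1)^27 = -1.

-1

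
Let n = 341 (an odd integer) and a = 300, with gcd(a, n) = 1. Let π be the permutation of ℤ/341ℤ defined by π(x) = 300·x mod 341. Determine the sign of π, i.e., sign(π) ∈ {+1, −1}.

-1

Start at x=300: 300 → 317 → 302 → 235 → 254 → 157 → 42 → … (one orbit).
Cycle type of π: 30×11 + 5×2 + 1; total 14 cycles.
sign(π) = (−1)^{n − #cycles} = (−1)^{341−14} = (−1)^327 = -1.
Check: (300/341) = -1 by Zolotarev.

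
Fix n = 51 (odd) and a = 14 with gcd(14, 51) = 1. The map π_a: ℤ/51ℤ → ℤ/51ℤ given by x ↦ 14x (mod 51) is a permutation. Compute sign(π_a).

+1

Orbit of 14 under x↦14x: [14, 43, 41, 13, 29, 49, 23]… (length divides ord_51(14)).
5 cycles of lengths [16, 16, 16, 2, 1].
sign(π) = (−1)^{n − #cycles} = (−1)^{51−5} = (−1)^46 = +1.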